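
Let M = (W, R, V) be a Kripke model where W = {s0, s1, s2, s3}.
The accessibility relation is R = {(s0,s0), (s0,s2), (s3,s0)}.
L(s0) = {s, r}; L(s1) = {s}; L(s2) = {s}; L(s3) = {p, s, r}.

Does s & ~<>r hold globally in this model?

Recall that <>ψ holds at a world iff ψ holds at some accessible world.
Let φ = s & ~<>r. Evaluate φ at each world:
  s0 (successors {s0, s2}): φ is false.
  s1 (successors ∅): φ is true.
  s2 (successors ∅): φ is true.
  s3 (successors {s0}): φ is false.
Detail at s0 (counterexample):
  At s0: s is true, ~<>r is false, so s & ~<>r is false.
    At s0: <>r is true, so ~<>r is false.
      At s0: <>r requires r at some successor in {s0, s2}.
        r holds at s0, so <>r is true at s0.

No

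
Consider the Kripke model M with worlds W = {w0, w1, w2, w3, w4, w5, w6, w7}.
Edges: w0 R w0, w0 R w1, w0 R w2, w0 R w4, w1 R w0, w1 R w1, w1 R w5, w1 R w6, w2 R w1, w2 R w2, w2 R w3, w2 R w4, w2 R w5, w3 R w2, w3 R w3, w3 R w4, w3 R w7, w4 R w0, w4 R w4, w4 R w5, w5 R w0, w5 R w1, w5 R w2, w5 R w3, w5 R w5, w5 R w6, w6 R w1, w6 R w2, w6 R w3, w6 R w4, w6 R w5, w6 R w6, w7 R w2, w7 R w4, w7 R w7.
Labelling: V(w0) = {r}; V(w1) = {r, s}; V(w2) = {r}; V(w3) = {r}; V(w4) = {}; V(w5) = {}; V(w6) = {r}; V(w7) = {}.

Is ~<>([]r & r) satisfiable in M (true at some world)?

Let φ = ~<>([]r & r). Evaluate φ at each world:
  w0 (successors {w0, w1, w2, w4}): φ is true.
  w1 (successors {w0, w1, w5, w6}): φ is true.
  w2 (successors {w1, w2, w3, w4, w5}): φ is true.
  w3 (successors {w2, w3, w4, w7}): φ is true.
  w4 (successors {w0, w4, w5}): φ is true.
  w5 (successors {w0, w1, w2, w3, w5, w6}): φ is true.
  w6 (successors {w1, w2, w3, w4, w5, w6}): φ is true.
  w7 (successors {w2, w4, w7}): φ is true.
Detail at w0 (witness):
  At w0: <>([]r & r) is false, so ~<>([]r & r) is true.
    At w0: <>([]r & r) requires []r & r at some successor in {w0, w1, w2, w4}.
      At w0: []r & r is false.
      At w1: []r & r is false.
      At w2: []r & r is false.
      At w4: []r & r is false.
    So <>([]r & r) is false at w0.

Yes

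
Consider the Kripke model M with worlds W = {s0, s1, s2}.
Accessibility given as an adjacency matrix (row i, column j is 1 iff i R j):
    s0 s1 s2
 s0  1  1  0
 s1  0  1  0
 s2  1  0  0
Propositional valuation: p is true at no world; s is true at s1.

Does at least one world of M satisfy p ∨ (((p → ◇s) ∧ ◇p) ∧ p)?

Let φ = p ∨ (((p → ◇s) ∧ ◇p) ∧ p). Evaluate φ at each world:
  s0 (successors {s0, s1}): φ is false.
  s1 (successors {s1}): φ is false.
  s2 (successors {s0}): φ is false.
For instance, at s1:
  At s1: p is false, ((p → ◇s) ∧ ◇p) ∧ p is false, so p ∨ (((p → ◇s) ∧ ◇p) ∧ p) is false.
    At s1: (p → ◇s) ∧ ◇p is false, p is false, so ((p → ◇s) ∧ ◇p) ∧ p is false.
      At s1: p → ◇s is true, ◇p is false, so (p → ◇s) ∧ ◇p is false.

No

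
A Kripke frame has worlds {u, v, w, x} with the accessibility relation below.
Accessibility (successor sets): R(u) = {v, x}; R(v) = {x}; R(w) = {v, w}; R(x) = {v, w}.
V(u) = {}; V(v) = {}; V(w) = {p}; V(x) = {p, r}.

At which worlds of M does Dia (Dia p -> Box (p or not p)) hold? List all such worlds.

Let φ = Dia (Dia p -> Box (p or not p)). Evaluate φ at each world:
  u (successors {v, x}): φ is true.
  v (successors {x}): φ is true.
  w (successors {v, w}): φ is true.
  x (successors {v, w}): φ is true.
For instance, at u:
  At u: Dia (Dia p -> Box (p or not p)) requires Dia p -> Box (p or not p) at some successor in {v, x}.
    Dia p -> Box (p or not p) holds at v, so Dia (Dia p -> Box (p or not p)) is true at u.
      At v: Dia p is true, Box (p or not p) is true, so Dia p -> Box (p or not p) is true.
Satisfying worlds: {u, v, w, x}

u, v, w, x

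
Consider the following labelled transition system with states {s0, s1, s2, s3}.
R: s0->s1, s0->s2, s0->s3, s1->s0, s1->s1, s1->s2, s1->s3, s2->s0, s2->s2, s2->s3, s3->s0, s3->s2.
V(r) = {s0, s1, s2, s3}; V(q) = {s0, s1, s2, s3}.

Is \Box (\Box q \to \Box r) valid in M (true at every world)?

Let φ = \Box (\Box q \to \Box r). Evaluate φ at each world:
  s0 (successors {s1, s2, s3}): φ is true.
  s1 (successors {s0, s1, s2, s3}): φ is true.
  s2 (successors {s0, s2, s3}): φ is true.
  s3 (successors {s0, s2}): φ is true.
For instance, at s1:
  At s1: \Box (\Box q \to \Box r) requires \Box q \to \Box r at every successor {s0, s1, s2, s3}.
    At s0: \Box q \to \Box r is true.
    At s1: \Box q \to \Box r is true.
    At s2: \Box q \to \Box r is true.
    At s3: \Box q \to \Box r is true.
  So \Box (\Box q \to \Box r) is true at s1.

Yes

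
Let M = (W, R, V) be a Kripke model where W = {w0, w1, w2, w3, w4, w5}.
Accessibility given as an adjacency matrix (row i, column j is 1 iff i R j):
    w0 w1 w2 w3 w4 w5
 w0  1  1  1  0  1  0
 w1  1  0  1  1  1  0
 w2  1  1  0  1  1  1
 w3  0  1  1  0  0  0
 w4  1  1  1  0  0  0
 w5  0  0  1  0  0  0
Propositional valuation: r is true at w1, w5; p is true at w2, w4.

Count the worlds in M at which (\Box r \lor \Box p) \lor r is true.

Let φ = (\Box r \lor \Box p) \lor r. Evaluate φ at each world:
  w0 (successors {w0, w1, w2, w4}): φ is false.
  w1 (successors {w0, w2, w3, w4}): φ is true.
  w2 (successors {w0, w1, w3, w4, w5}): φ is false.
  w3 (successors {w1, w2}): φ is false.
  w4 (successors {w0, w1, w2}): φ is false.
  w5 (successors {w2}): φ is true.
For instance, at w5:
  At w5: \Box r \lor \Box p is true, r is true, so (\Box r \lor \Box p) \lor r is true.
    At w5: \Box r is false, \Box p is true, so \Box r \lor \Box p is true.
      At w5: \Box r requires r at every successor {w2}.
        r fails at w2, so \Box r is false at w5.
      At w5: \Box p requires p at every successor {w2}.
        At w2: p is true.
      So \Box p is true at w5.
Satisfying worlds: {w1, w5}

2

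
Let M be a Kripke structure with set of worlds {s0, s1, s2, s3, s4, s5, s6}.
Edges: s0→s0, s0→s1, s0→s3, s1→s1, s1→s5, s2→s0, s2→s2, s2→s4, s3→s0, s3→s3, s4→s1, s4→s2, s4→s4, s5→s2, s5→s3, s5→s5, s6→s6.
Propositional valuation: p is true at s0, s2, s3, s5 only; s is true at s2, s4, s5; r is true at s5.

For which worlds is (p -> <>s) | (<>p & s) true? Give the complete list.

Let φ = (p -> <>s) | (<>p & s). Evaluate φ at each world:
  s0 (successors {s0, s1, s3}): φ is false.
  s1 (successors {s1, s5}): φ is true.
  s2 (successors {s0, s2, s4}): φ is true.
  s3 (successors {s0, s3}): φ is false.
  s4 (successors {s1, s2, s4}): φ is true.
  s5 (successors {s2, s3, s5}): φ is true.
  s6 (successors {s6}): φ is true.
For instance, at s1:
  At s1: p -> <>s is true, <>p & s is false, so (p -> <>s) | (<>p & s) is true.
    At s1: p is false, <>s is true, so p -> <>s is true.
      At s1: <>s requires s at some successor in {s1, s5}.
        s holds at s5, so <>s is true at s1.
    At s1: <>p is true, s is false, so <>p & s is false.
      At s1: <>p requires p at some successor in {s1, s5}.
        p holds at s5, so <>p is true at s1.
Satisfying worlds: {s1, s2, s4, s5, s6}

s1, s2, s4, s5, s6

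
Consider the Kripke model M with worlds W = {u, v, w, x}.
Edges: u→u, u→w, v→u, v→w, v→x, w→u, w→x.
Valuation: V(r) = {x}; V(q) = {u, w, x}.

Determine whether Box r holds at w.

At w: Box r requires r at every successor {u, x}.
  r fails at u, so Box r is false at w.

No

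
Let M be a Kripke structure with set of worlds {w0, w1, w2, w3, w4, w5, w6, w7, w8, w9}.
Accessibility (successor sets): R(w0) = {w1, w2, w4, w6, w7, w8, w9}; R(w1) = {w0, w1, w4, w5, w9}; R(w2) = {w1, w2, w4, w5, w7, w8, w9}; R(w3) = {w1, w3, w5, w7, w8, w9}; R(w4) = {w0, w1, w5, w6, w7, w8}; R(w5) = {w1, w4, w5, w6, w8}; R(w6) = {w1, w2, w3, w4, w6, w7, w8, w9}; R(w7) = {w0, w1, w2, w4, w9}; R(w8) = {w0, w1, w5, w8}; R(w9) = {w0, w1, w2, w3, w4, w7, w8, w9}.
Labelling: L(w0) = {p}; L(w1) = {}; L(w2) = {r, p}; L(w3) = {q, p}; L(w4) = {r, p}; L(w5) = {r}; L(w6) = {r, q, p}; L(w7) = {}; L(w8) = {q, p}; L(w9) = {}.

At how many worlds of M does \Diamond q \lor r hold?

8

Let φ = \Diamond q \lor r. Evaluate φ at each world:
  w0 (successors {w1, w2, w4, w6, w7, w8, w9}): φ is true.
  w1 (successors {w0, w1, w4, w5, w9}): φ is false.
  w2 (successors {w1, w2, w4, w5, w7, w8, w9}): φ is true.
  w3 (successors {w1, w3, w5, w7, w8, w9}): φ is true.
  w4 (successors {w0, w1, w5, w6, w7, w8}): φ is true.
  w5 (successors {w1, w4, w5, w6, w8}): φ is true.
  w6 (successors {w1, w2, w3, w4, w6, w7, w8, w9}): φ is true.
  w7 (successors {w0, w1, w2, w4, w9}): φ is false.
  w8 (successors {w0, w1, w5, w8}): φ is true.
  w9 (successors {w0, w1, w2, w3, w4, w7, w8, w9}): φ is true.
For instance, at w0:
  At w0: \Diamond q is true, r is false, so \Diamond q \lor r is true.
    At w0: \Diamond q requires q at some successor in {w1, w2, w4, w6, w7, w8, w9}.
      q holds at w6, so \Diamond q is true at w0.
Satisfying worlds: {w0, w2, w3, w4, w5, w6, w8, w9}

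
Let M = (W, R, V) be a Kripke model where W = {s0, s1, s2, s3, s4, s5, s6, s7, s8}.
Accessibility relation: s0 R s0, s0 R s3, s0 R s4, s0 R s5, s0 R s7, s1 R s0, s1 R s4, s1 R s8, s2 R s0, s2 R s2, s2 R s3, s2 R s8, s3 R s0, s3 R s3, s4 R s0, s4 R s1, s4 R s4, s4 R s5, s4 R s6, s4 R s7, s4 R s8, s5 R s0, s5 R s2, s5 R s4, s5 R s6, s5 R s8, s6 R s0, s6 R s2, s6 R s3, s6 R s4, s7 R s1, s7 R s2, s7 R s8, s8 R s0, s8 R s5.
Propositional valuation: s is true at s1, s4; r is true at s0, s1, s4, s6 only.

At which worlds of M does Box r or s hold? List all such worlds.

s1, s4

Recall that Box ψ holds at a world iff ψ holds at every accessible world, and Dia ψ holds iff ψ holds at some accessible world.
Let φ = Box r or s. Evaluate φ at each world:
  s0 (successors {s0, s3, s4, s5, s7}): φ is false.
  s1 (successors {s0, s4, s8}): φ is true.
  s2 (successors {s0, s2, s3, s8}): φ is false.
  s3 (successors {s0, s3}): φ is false.
  s4 (successors {s0, s1, s4, s5, s6, s7, s8}): φ is true.
  s5 (successors {s0, s2, s4, s6, s8}): φ is false.
  s6 (successors {s0, s2, s3, s4}): φ is false.
  s7 (successors {s1, s2, s8}): φ is false.
  s8 (successors {s0, s5}): φ is false.
For instance, at s2:
  At s2: Box r is false, s is false, so Box r or s is false.
    At s2: Box r requires r at every successor {s0, s2, s3, s8}.
      r fails at s2, so Box r is false at s2.
Satisfying worlds: {s1, s4}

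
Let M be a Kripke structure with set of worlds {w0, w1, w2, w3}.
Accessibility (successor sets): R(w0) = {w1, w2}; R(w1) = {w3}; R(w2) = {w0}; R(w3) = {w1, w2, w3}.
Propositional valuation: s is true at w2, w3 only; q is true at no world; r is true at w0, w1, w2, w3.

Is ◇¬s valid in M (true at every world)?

No

Let φ = ◇¬s. Evaluate φ at each world:
  w0 (successors {w1, w2}): φ is true.
  w1 (successors {w3}): φ is false.
  w2 (successors {w0}): φ is true.
  w3 (successors {w1, w2, w3}): φ is true.
Detail at w1 (counterexample):
  At w1: ◇¬s requires ¬s at some successor in {w3}.
    At w3: ¬s is false.
  So ◇¬s is false at w1.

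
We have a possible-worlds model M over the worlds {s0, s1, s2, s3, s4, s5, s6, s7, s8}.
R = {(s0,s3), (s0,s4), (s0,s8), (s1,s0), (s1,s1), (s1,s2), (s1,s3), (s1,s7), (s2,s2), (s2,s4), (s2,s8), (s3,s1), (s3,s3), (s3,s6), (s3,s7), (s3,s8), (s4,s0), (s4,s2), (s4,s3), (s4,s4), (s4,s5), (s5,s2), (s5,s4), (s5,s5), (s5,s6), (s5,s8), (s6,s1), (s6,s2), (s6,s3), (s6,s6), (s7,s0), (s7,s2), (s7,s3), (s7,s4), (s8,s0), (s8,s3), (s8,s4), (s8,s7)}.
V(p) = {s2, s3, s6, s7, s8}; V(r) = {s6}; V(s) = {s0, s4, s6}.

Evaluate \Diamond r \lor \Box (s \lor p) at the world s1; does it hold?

No

At s1: \Diamond r is false, \Box (s \lor p) is false, so \Diamond r \lor \Box (s \lor p) is false.
  At s1: \Diamond r requires r at some successor in {s0, s1, s2, s3, s7}.
    At s0: r is false.
    At s1: r is false.
    At s2: r is false.
    At s3: r is false.
    At s7: r is false.
  So \Diamond r is false at s1.
  At s1: \Box (s \lor p) requires s \lor p at every successor {s0, s1, s2, s3, s7}.
    s \lor p fails at s1, so \Box (s \lor p) is false at s1.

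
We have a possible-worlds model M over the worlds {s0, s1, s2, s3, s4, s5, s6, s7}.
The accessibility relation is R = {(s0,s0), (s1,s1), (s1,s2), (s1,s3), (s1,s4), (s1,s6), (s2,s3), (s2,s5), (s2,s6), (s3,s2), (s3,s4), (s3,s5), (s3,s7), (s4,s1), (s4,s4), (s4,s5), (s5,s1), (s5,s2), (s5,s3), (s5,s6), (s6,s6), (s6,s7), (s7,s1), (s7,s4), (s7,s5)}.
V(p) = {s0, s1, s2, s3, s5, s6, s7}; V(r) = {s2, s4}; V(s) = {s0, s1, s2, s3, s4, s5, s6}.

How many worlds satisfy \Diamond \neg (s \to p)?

Let φ = \Diamond \neg (s \to p). Evaluate φ at each world:
  s0 (successors {s0}): φ is false.
  s1 (successors {s1, s2, s3, s4, s6}): φ is true.
  s2 (successors {s3, s5, s6}): φ is false.
  s3 (successors {s2, s4, s5, s7}): φ is true.
  s4 (successors {s1, s4, s5}): φ is true.
  s5 (successors {s1, s2, s3, s6}): φ is false.
  s6 (successors {s6, s7}): φ is false.
  s7 (successors {s1, s4, s5}): φ is true.
For instance, at s0:
  At s0: \Diamond \neg (s \to p) requires \neg (s \to p) at some successor in {s0}.
    At s0: \neg (s \to p) is false.
  So \Diamond \neg (s \to p) is false at s0.
Satisfying worlds: {s1, s3, s4, s7}

4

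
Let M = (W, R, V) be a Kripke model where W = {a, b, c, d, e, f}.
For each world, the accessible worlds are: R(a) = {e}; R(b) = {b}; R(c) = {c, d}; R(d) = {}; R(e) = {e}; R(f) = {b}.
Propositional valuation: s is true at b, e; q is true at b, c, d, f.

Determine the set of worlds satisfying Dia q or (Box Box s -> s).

Let φ = Dia q or (Box Box s -> s). Evaluate φ at each world:
  a (successors {e}): φ is false.
  b (successors {b}): φ is true.
  c (successors {c, d}): φ is true.
  d (successors ∅): φ is false.
  e (successors {e}): φ is true.
  f (successors {b}): φ is true.
For instance, at a:
  At a: Dia q is false, Box Box s -> s is false, so Dia q or (Box Box s -> s) is false.
    At a: Dia q requires q at some successor in {e}.
      At e: q is false.
    So Dia q is false at a.
    At a: Box Box s is true, s is false, so Box Box s -> s is false.
      At a: Box Box s requires Box s at every successor {e}.
        At e: Box s is true.
      So Box Box s is true at a.
Satisfying worlds: {b, c, e, f}

b, c, e, f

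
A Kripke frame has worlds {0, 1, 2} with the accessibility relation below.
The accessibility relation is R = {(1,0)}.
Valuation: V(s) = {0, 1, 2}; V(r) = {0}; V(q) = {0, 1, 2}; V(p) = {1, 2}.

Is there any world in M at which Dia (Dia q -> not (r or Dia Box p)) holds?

Let φ = Dia (Dia q -> not (r or Dia Box p)). Evaluate φ at each world:
  0 (successors ∅): φ is false.
  1 (successors {0}): φ is true.
  2 (successors ∅): φ is false.
Detail at 1 (witness):
  At 1: Dia (Dia q -> not (r or Dia Box p)) requires Dia q -> not (r or Dia Box p) at some successor in {0}.
    Dia q -> not (r or Dia Box p) holds at 0, so Dia (Dia q -> not (r or Dia Box p)) is true at 1.
      At 0: Dia q is false, not (r or Dia Box p) is false, so Dia q -> not (r or Dia Box p) is true.

Yes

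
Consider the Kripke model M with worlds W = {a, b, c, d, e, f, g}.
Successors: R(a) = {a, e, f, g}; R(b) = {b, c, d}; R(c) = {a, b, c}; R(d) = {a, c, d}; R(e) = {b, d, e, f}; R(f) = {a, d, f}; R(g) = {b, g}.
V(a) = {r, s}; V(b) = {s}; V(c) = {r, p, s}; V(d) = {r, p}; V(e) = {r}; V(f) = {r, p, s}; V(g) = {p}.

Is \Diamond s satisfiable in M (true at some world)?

Recall that \Diamond ψ holds at a world iff ψ holds at some accessible world.
Let φ = \Diamond s. Evaluate φ at each world:
  a (successors {a, e, f, g}): φ is true.
  b (successors {b, c, d}): φ is true.
  c (successors {a, b, c}): φ is true.
  d (successors {a, c, d}): φ is true.
  e (successors {b, d, e, f}): φ is true.
  f (successors {a, d, f}): φ is true.
  g (successors {b, g}): φ is true.
Detail at a (witness):
  At a: \Diamond s requires s at some successor in {a, e, f, g}.
    s holds at a, so \Diamond s is true at a.

Yes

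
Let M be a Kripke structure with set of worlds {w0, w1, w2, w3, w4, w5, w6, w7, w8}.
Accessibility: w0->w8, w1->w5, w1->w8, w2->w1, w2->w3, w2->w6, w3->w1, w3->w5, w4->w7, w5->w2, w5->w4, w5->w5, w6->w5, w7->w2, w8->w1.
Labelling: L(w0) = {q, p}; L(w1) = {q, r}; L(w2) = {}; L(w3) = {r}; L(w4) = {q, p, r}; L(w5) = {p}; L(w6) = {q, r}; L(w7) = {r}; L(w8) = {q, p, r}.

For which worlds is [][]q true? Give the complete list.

w0

Let φ = [][]q. Evaluate φ at each world:
  w0 (successors {w8}): φ is true.
  w1 (successors {w5, w8}): φ is false.
  w2 (successors {w1, w3, w6}): φ is false.
  w3 (successors {w1, w5}): φ is false.
  w4 (successors {w7}): φ is false.
  w5 (successors {w2, w4, w5}): φ is false.
  w6 (successors {w5}): φ is false.
  w7 (successors {w2}): φ is false.
  w8 (successors {w1}): φ is false.
For instance, at w7:
  At w7: [][]q requires []q at every successor {w2}.
    []q fails at w2, so [][]q is false at w7.
      At w2: []q requires q at every successor {w1, w3, w6}.
        q fails at w3, so []q is false at w2.
Satisfying worlds: {w0}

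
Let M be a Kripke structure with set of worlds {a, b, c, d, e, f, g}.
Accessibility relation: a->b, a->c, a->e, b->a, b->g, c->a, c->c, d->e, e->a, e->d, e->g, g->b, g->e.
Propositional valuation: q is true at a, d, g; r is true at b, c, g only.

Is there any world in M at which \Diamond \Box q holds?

Yes

Recall that \Box ψ holds at a world iff ψ holds at every accessible world, and \Diamond ψ holds iff ψ holds at some accessible world.
Let φ = \Diamond \Box q. Evaluate φ at each world:
  a (successors {b, c, e}): φ is true.
  b (successors {a, g}): φ is false.
  c (successors {a, c}): φ is false.
  d (successors {e}): φ is true.
  e (successors {a, d, g}): φ is false.
  f (successors ∅): φ is false.
  g (successors {b, e}): φ is true.
Detail at a (witness):
  At a: \Diamond \Box q requires \Box q at some successor in {b, c, e}.
    \Box q holds at b, so \Diamond \Box q is true at a.
      At b: \Box q requires q at every successor {a, g}.
        At a: q is true.
        At g: q is true.
      So \Box q is true at b.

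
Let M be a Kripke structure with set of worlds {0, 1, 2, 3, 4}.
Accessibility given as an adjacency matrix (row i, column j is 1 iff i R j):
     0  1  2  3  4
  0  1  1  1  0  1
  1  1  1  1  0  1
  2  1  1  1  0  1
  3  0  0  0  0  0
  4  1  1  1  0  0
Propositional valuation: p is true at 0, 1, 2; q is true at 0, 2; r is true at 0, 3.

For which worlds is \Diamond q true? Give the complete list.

0, 1, 2, 4

Let φ = \Diamond q. Evaluate φ at each world:
  0 (successors {0, 1, 2, 4}): φ is true.
  1 (successors {0, 1, 2, 4}): φ is true.
  2 (successors {0, 1, 2, 4}): φ is true.
  3 (successors ∅): φ is false.
  4 (successors {0, 1, 2}): φ is true.
For instance, at 2:
  At 2: \Diamond q requires q at some successor in {0, 1, 2, 4}.
    q holds at 0, so \Diamond q is true at 2.
Satisfying worlds: {0, 1, 2, 4}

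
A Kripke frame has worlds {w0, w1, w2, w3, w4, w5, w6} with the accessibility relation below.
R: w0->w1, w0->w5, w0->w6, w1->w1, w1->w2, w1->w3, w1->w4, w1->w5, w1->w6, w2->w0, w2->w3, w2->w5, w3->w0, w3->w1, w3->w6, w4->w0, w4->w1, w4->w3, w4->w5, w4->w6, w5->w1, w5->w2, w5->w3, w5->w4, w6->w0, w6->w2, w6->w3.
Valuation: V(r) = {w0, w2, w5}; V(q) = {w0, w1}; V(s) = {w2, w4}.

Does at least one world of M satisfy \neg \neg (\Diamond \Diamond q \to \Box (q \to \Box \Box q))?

Let φ = \neg \neg (\Diamond \Diamond q \to \Box (q \to \Box \Box q)). Evaluate φ at each world:
  w0 (successors {w1, w5, w6}): φ is false.
  w1 (successors {w1, w2, w3, w4, w5, w6}): φ is false.
  w2 (successors {w0, w3, w5}): φ is false.
  w3 (successors {w0, w1, w6}): φ is false.
  w4 (successors {w0, w1, w3, w5, w6}): φ is false.
  w5 (successors {w1, w2, w3, w4}): φ is false.
  w6 (successors {w0, w2, w3}): φ is false.
For instance, at w1:
  At w1: \neg (\Diamond \Diamond q \to \Box (q \to \Box \Box q)) is true, so \neg \neg (\Diamond \Diamond q \to \Box (q \to \Box \Box q)) is false.
    At w1: \Diamond \Diamond q \to \Box (q \to \Box \Box q) is false, so \neg (\Diamond \Diamond q \to \Box (q \to \Box \Box q)) is true.
      At w1: \Diamond \Diamond q is true, \Box (q \to \Box \Box q) is false, so \Diamond \Diamond q \to \Box (q \to \Box \Box q) is false.

No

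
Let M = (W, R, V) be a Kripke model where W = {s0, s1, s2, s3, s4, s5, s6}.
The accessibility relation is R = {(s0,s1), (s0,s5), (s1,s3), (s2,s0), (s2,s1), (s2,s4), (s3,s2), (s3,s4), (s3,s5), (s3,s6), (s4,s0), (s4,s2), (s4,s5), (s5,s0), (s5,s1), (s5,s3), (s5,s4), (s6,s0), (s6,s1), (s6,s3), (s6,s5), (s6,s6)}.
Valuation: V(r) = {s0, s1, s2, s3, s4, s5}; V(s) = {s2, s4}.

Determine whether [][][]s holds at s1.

At s1: [][][]s requires [][]s at every successor {s3}.
  [][]s fails at s3, so [][][]s is false at s1.
    At s3: [][]s requires []s at every successor {s2, s4, s5, s6}.
      []s fails at s2, so [][]s is false at s3.

No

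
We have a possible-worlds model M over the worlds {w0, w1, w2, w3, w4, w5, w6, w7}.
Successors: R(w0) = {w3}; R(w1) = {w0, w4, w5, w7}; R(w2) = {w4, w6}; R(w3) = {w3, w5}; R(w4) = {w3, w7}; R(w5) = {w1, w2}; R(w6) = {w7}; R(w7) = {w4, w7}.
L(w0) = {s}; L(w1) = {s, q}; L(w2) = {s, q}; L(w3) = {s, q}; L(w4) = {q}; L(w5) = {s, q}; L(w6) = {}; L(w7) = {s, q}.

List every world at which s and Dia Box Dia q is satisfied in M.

Let φ = s and Dia Box Dia q. Evaluate φ at each world:
  w0 (successors {w3}): φ is true.
  w1 (successors {w0, w4, w5, w7}): φ is true.
  w2 (successors {w4, w6}): φ is true.
  w3 (successors {w3, w5}): φ is true.
  w4 (successors {w3, w7}): φ is false.
  w5 (successors {w1, w2}): φ is true.
  w6 (successors {w7}): φ is false.
  w7 (successors {w4, w7}): φ is true.
For instance, at w0:
  At w0: s is true, Dia Box Dia q is true, so s and Dia Box Dia q is true.
    At w0: Dia Box Dia q requires Box Dia q at some successor in {w3}.
      Box Dia q holds at w3, so Dia Box Dia q is true at w0.
Satisfying worlds: {w0, w1, w2, w3, w5, w7}

w0, w1, w2, w3, w5, w7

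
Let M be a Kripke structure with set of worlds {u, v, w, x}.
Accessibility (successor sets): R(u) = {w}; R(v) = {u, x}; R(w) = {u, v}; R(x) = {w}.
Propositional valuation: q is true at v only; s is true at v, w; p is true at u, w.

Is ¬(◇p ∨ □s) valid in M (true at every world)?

No

Let φ = ¬(◇p ∨ □s). Evaluate φ at each world:
  u (successors {w}): φ is false.
  v (successors {u, x}): φ is false.
  w (successors {u, v}): φ is false.
  x (successors {w}): φ is false.
Detail at u (counterexample):
  At u: ◇p ∨ □s is true, so ¬(◇p ∨ □s) is false.
    At u: ◇p is true, □s is true, so ◇p ∨ □s is true.
      At u: ◇p requires p at some successor in {w}.
        p holds at w, so ◇p is true at u.
      At u: □s requires s at every successor {w}.
        At w: s is true.
      So □s is true at u.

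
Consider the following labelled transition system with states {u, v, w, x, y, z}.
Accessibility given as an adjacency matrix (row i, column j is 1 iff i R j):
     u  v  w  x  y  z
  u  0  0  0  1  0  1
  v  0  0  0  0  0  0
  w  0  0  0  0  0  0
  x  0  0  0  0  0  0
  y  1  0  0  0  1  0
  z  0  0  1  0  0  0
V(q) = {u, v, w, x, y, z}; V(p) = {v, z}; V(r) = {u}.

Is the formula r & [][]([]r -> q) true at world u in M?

Yes

Recall that []ψ holds at a world iff ψ holds at every accessible world, and <>ψ holds iff ψ holds at some accessible world.
At u: r is true, [][]([]r -> q) is true, so r & [][]([]r -> q) is true.
  At u: [][]([]r -> q) requires []([]r -> q) at every successor {x, z}.
      At x: no accessible worlds, so []([]r -> q) holds vacuously.
      At z: []([]r -> q) requires []r -> q at every successor {w}.
        At w: []r -> q is true.
      So []([]r -> q) is true at z.
  So [][]([]r -> q) is true at u.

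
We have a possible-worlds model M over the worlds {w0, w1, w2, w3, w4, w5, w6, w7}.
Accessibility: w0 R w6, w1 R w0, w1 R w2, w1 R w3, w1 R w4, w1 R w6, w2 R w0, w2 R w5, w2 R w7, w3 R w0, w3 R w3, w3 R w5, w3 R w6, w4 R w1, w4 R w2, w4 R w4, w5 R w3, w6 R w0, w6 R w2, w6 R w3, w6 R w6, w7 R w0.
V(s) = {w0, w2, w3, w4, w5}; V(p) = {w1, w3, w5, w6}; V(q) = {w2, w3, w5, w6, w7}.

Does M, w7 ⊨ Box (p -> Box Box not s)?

Recall that Box ψ holds at a world iff ψ holds at every accessible world, and Dia ψ holds iff ψ holds at some accessible world.
At w7: Box (p -> Box Box not s) requires p -> Box Box not s at every successor {w0}.
    At w0: p is false, Box Box not s is false, so p -> Box Box not s is true.
      At w0: Box Box not s requires Box not s at every successor {w6}.
        Box not s fails at w6, so Box Box not s is false at w0.
So Box (p -> Box Box not s) is true at w7.

Yes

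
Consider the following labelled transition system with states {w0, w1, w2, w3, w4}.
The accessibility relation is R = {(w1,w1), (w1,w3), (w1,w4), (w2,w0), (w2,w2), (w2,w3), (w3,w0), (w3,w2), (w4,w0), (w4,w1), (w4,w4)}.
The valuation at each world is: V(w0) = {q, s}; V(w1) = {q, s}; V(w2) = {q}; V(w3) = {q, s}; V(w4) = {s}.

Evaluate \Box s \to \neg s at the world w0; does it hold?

No

At w0: \Box s is true, \neg s is false, so \Box s \to \neg s is false.
  At w0: no accessible worlds, so \Box s holds vacuously.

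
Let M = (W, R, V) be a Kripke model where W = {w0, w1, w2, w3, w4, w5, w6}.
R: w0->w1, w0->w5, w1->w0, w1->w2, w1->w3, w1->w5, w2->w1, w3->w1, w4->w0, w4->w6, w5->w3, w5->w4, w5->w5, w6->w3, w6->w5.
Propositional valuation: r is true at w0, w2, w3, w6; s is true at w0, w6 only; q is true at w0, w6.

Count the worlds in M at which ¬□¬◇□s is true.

4

Let φ = ¬□¬◇□s. Evaluate φ at each world:
  w0 (successors {w1, w5}): φ is true.
  w1 (successors {w0, w2, w3, w5}): φ is true.
  w2 (successors {w1}): φ is false.
  w3 (successors {w1}): φ is false.
  w4 (successors {w0, w6}): φ is false.
  w5 (successors {w3, w4, w5}): φ is true.
  w6 (successors {w3, w5}): φ is true.
For instance, at w1:
  At w1: □¬◇□s is false, so ¬□¬◇□s is true.
    At w1: □¬◇□s requires ¬◇□s at every successor {w0, w2, w3, w5}.
      ¬◇□s fails at w5, so □¬◇□s is false at w1.
Satisfying worlds: {w0, w1, w5, w6}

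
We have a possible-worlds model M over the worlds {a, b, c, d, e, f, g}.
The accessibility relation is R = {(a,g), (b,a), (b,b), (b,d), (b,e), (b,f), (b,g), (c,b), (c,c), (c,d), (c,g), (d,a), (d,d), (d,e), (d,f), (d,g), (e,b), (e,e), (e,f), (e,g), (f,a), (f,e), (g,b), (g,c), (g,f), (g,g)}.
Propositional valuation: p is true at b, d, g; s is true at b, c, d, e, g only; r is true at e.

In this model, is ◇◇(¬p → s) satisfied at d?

At d: ◇◇(¬p → s) requires ◇(¬p → s) at some successor in {a, d, e, f, g}.
  ◇(¬p → s) holds at a, so ◇◇(¬p → s) is true at d.
    At a: ◇(¬p → s) requires ¬p → s at some successor in {g}.
      ¬p → s holds at g, so ◇(¬p → s) is true at a.

Yes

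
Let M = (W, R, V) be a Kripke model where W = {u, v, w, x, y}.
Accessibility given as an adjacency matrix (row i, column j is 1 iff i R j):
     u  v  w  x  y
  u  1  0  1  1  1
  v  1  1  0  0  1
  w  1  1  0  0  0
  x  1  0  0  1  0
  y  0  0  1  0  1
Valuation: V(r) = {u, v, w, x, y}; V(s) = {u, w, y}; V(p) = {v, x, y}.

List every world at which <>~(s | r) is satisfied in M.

none

Let φ = <>~(s | r). Evaluate φ at each world:
  u (successors {u, w, x, y}): φ is false.
  v (successors {u, v, y}): φ is false.
  w (successors {u, v}): φ is false.
  x (successors {u, x}): φ is false.
  y (successors {w, y}): φ is false.
For instance, at u:
  At u: <>~(s | r) requires ~(s | r) at some successor in {u, w, x, y}.
    At u: ~(s | r) is false.
    At w: ~(s | r) is false.
    At x: ~(s | r) is false.
    At y: ~(s | r) is false.
  So <>~(s | r) is false at u.
Satisfying worlds: none.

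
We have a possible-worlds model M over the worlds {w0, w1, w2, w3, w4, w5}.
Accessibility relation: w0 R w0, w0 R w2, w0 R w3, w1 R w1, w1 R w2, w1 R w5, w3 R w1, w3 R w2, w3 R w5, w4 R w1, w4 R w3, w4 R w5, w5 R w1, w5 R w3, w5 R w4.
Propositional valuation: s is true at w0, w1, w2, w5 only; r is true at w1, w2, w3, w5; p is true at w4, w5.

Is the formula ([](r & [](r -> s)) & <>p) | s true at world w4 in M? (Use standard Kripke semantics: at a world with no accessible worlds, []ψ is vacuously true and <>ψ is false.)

At w4: [](r & [](r -> s)) & <>p is false, s is false, so ([](r & [](r -> s)) & <>p) | s is false.
  At w4: [](r & [](r -> s)) is false, <>p is true, so [](r & [](r -> s)) & <>p is false.
    At w4: [](r & [](r -> s)) requires r & [](r -> s) at every successor {w1, w3, w5}.
      r & [](r -> s) fails at w5, so [](r & [](r -> s)) is false at w4.
    At w4: <>p requires p at some successor in {w1, w3, w5}.
      p holds at w5, so <>p is true at w4.

No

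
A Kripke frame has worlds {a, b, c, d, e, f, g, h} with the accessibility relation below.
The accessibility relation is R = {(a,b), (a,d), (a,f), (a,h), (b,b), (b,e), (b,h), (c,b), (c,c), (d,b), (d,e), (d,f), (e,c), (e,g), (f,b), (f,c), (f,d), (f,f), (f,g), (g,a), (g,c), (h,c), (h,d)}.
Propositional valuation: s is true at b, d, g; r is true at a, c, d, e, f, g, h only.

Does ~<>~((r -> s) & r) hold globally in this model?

No

Let φ = ~<>~((r -> s) & r). Evaluate φ at each world:
  a (successors {b, d, f, h}): φ is false.
  b (successors {b, e, h}): φ is false.
  c (successors {b, c}): φ is false.
  d (successors {b, e, f}): φ is false.
  e (successors {c, g}): φ is false.
  f (successors {b, c, d, f, g}): φ is false.
  g (successors {a, c}): φ is false.
  h (successors {c, d}): φ is false.
Detail at a (counterexample):
  At a: <>~((r -> s) & r) is true, so ~<>~((r -> s) & r) is false.
    At a: <>~((r -> s) & r) requires ~((r -> s) & r) at some successor in {b, d, f, h}.
      ~((r -> s) & r) holds at b, so <>~((r -> s) & r) is true at a.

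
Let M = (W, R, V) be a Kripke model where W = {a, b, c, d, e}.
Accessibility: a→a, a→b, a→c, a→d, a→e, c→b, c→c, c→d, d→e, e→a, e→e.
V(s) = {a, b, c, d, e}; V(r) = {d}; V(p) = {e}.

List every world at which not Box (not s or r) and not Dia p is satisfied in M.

Let φ = not Box (not s or r) and not Dia p. Evaluate φ at each world:
  a (successors {a, b, c, d, e}): φ is false.
  b (successors ∅): φ is false.
  c (successors {b, c, d}): φ is true.
  d (successors {e}): φ is false.
  e (successors {a, e}): φ is false.
For instance, at a:
  At a: not Box (not s or r) is true, not Dia p is false, so not Box (not s or r) and not Dia p is false.
    At a: Box (not s or r) is false, so not Box (not s or r) is true.
      At a: Box (not s or r) requires not s or r at every successor {a, b, c, d, e}.
        not s or r fails at a, so Box (not s or r) is false at a.
    At a: Dia p is true, so not Dia p is false.
      At a: Dia p requires p at some successor in {a, b, c, d, e}.
        p holds at e, so Dia p is true at a.
Satisfying worlds: {c}

c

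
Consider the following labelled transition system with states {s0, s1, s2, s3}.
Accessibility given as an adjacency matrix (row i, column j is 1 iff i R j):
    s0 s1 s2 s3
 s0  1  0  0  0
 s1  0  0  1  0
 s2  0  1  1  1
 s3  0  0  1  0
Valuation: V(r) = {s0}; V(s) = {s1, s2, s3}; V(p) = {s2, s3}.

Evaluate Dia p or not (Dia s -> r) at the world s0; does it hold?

No

Recall that Dia ψ holds at a world iff ψ holds at some accessible world.
At s0: Dia p is false, not (Dia s -> r) is false, so Dia p or not (Dia s -> r) is false.
  At s0: Dia p requires p at some successor in {s0}.
    At s0: p is false.
  So Dia p is false at s0.
  At s0: Dia s -> r is true, so not (Dia s -> r) is false.
    At s0: Dia s is false, r is true, so Dia s -> r is true.
      At s0: Dia s requires s at some successor in {s0}.
        At s0: s is false.
      So Dia s is false at s0.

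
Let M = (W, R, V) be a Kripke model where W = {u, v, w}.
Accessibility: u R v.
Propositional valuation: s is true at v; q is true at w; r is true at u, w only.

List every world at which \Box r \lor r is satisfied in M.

Recall that \Box ψ holds at a world iff ψ holds at every accessible world, and \Diamond ψ holds iff ψ holds at some accessible world.
Let φ = \Box r \lor r. Evaluate φ at each world:
  u (successors {v}): φ is true.
  v (successors ∅): φ is true.
  w (successors ∅): φ is true.
For instance, at u:
  At u: \Box r is false, r is true, so \Box r \lor r is true.
    At u: \Box r requires r at every successor {v}.
      r fails at v, so \Box r is false at u.
Satisfying worlds: {u, v, w}

u, v, w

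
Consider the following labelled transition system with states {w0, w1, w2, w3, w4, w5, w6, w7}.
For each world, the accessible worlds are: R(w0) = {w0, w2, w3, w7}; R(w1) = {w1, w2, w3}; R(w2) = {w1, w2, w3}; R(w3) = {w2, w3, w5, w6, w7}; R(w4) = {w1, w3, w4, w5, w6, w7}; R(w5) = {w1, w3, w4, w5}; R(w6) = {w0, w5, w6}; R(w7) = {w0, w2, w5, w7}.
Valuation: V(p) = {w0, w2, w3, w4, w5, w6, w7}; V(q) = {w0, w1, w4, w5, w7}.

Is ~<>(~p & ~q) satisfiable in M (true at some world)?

Recall that <>ψ holds at a world iff ψ holds at some accessible world.
Let φ = ~<>(~p & ~q). Evaluate φ at each world:
  w0 (successors {w0, w2, w3, w7}): φ is true.
  w1 (successors {w1, w2, w3}): φ is true.
  w2 (successors {w1, w2, w3}): φ is true.
  w3 (successors {w2, w3, w5, w6, w7}): φ is true.
  w4 (successors {w1, w3, w4, w5, w6, w7}): φ is true.
  w5 (successors {w1, w3, w4, w5}): φ is true.
  w6 (successors {w0, w5, w6}): φ is true.
  w7 (successors {w0, w2, w5, w7}): φ is true.
Detail at w0 (witness):
  At w0: <>(~p & ~q) is false, so ~<>(~p & ~q) is true.
    At w0: <>(~p & ~q) requires ~p & ~q at some successor in {w0, w2, w3, w7}.
      At w0: ~p & ~q is false.
      At w2: ~p & ~q is false.
      At w3: ~p & ~q is false.
      At w7: ~p & ~q is false.
    So <>(~p & ~q) is false at w0.

Yes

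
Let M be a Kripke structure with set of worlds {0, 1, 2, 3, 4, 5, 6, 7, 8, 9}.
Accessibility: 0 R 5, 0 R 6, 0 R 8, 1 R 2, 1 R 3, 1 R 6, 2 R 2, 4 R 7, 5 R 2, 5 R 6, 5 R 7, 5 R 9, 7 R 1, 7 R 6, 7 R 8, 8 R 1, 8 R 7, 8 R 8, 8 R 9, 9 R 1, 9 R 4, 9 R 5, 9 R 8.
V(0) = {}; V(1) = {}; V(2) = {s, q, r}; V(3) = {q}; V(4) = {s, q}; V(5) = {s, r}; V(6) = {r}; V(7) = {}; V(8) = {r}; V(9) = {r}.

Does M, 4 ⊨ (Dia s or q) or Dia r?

Yes

At 4: Dia s or q is true, Dia r is false, so (Dia s or q) or Dia r is true.
  At 4: Dia s is false, q is true, so Dia s or q is true.
    At 4: Dia s requires s at some successor in {7}.
      At 7: s is false.
    So Dia s is false at 4.
  At 4: Dia r requires r at some successor in {7}.
    At 7: r is false.
  So Dia r is false at 4.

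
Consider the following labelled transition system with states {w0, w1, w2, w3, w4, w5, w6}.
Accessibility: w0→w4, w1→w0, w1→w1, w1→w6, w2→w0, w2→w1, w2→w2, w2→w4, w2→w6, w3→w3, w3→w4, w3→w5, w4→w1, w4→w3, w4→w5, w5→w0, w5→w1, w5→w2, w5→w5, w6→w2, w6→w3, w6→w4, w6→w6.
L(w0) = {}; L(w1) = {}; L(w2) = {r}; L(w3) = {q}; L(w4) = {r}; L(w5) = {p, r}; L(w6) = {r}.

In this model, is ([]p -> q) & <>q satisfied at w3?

Recall that []ψ holds at a world iff ψ holds at every accessible world, and <>ψ holds iff ψ holds at some accessible world.
At w3: []p -> q is true, <>q is true, so ([]p -> q) & <>q is true.
  At w3: []p is false, q is true, so []p -> q is true.
    At w3: []p requires p at every successor {w3, w4, w5}.
      p fails at w3, so []p is false at w3.
  At w3: <>q requires q at some successor in {w3, w4, w5}.
    q holds at w3, so <>q is true at w3.

Yes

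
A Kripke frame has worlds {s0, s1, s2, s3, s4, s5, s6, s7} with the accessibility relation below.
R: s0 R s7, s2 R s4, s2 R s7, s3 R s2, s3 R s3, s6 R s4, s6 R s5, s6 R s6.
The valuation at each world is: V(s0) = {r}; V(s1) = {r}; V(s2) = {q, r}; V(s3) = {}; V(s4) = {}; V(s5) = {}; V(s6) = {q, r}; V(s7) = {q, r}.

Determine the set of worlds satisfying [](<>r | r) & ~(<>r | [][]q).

Let φ = [](<>r | r) & ~(<>r | [][]q). Evaluate φ at each world:
  s0 (successors {s7}): φ is false.
  s1 (successors ∅): φ is false.
  s2 (successors {s4, s7}): φ is false.
  s3 (successors {s2, s3}): φ is false.
  s4 (successors ∅): φ is false.
  s5 (successors ∅): φ is false.
  s6 (successors {s4, s5, s6}): φ is false.
  s7 (successors ∅): φ is false.
For instance, at s3:
  At s3: [](<>r | r) is true, ~(<>r | [][]q) is false, so [](<>r | r) & ~(<>r | [][]q) is false.
    At s3: [](<>r | r) requires <>r | r at every successor {s2, s3}.
      At s2: <>r | r is true.
      At s3: <>r | r is true.
    So [](<>r | r) is true at s3.
    At s3: <>r | [][]q is true, so ~(<>r | [][]q) is false.
      At s3: <>r is true, [][]q is false, so <>r | [][]q is true.
Satisfying worlds: none.

none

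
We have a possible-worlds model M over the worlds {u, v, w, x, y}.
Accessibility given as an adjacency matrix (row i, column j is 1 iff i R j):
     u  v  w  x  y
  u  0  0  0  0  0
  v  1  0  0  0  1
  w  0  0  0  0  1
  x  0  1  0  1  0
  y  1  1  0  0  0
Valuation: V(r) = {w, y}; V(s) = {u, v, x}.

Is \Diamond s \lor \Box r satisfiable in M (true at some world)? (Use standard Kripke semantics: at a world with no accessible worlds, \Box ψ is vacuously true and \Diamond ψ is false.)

Let φ = \Diamond s \lor \Box r. Evaluate φ at each world:
  u (successors ∅): φ is true.
  v (successors {u, y}): φ is true.
  w (successors {y}): φ is true.
  x (successors {v, x}): φ is true.
  y (successors {u, v}): φ is true.
Detail at u (witness):
  At u: \Diamond s is false, \Box r is true, so \Diamond s \lor \Box r is true.
    At u: no accessible worlds, so \Diamond s is false.
    At u: no accessible worlds, so \Box r holds vacuously.

Yes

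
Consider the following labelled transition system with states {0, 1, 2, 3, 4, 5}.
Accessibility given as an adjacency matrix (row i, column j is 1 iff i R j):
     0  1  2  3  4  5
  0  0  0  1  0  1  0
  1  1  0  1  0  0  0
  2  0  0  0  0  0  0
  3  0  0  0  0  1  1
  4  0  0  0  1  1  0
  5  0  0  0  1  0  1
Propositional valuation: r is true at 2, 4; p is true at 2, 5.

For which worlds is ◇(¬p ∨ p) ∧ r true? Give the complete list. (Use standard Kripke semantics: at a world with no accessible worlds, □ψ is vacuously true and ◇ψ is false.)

4

Let φ = ◇(¬p ∨ p) ∧ r. Evaluate φ at each world:
  0 (successors {2, 4}): φ is false.
  1 (successors {0, 2}): φ is false.
  2 (successors ∅): φ is false.
  3 (successors {4, 5}): φ is false.
  4 (successors {3, 4}): φ is true.
  5 (successors {3, 5}): φ is false.
For instance, at 5:
  At 5: ◇(¬p ∨ p) is true, r is false, so ◇(¬p ∨ p) ∧ r is false.
    At 5: ◇(¬p ∨ p) requires ¬p ∨ p at some successor in {3, 5}.
      ¬p ∨ p holds at 3, so ◇(¬p ∨ p) is true at 5.
Satisfying worlds: {4}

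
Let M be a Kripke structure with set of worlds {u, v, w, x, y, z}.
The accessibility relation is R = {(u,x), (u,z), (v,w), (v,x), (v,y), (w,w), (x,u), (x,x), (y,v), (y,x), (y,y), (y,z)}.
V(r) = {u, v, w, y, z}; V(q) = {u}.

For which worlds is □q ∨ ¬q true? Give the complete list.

Let φ = □q ∨ ¬q. Evaluate φ at each world:
  u (successors {x, z}): φ is false.
  v (successors {w, x, y}): φ is true.
  w (successors {w}): φ is true.
  x (successors {u, x}): φ is true.
  y (successors {v, x, y, z}): φ is true.
  z (successors ∅): φ is true.
For instance, at x:
  At x: □q is false, ¬q is true, so □q ∨ ¬q is true.
    At x: □q requires q at every successor {u, x}.
      q fails at x, so □q is false at x.
Satisfying worlds: {v, w, x, y, z}

v, w, x, y, z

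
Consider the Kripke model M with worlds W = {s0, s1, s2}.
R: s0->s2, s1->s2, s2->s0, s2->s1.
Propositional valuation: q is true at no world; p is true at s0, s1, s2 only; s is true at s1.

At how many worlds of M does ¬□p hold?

Let φ = ¬□p. Evaluate φ at each world:
  s0 (successors {s2}): φ is false.
  s1 (successors {s2}): φ is false.
  s2 (successors {s0, s1}): φ is false.
For instance, at s0:
  At s0: □p is true, so ¬□p is false.
    At s0: □p requires p at every successor {s2}.
      At s2: p is true.
    So □p is true at s0.
Satisfying worlds: none.

0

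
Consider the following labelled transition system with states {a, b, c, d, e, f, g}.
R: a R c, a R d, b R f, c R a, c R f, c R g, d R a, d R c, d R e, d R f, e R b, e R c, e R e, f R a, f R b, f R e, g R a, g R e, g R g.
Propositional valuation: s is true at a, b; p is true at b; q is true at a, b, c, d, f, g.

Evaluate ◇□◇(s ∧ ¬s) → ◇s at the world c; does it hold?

At c: ◇□◇(s ∧ ¬s) is false, ◇s is true, so ◇□◇(s ∧ ¬s) → ◇s is true.
  At c: ◇□◇(s ∧ ¬s) requires □◇(s ∧ ¬s) at some successor in {a, f, g}.
    At a: □◇(s ∧ ¬s) is false.
    At f: □◇(s ∧ ¬s) is false.
    At g: □◇(s ∧ ¬s) is false.
  So ◇□◇(s ∧ ¬s) is false at c.
  At c: ◇s requires s at some successor in {a, f, g}.
    s holds at a, so ◇s is true at c.

Yes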